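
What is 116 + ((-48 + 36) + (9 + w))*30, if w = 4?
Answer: 146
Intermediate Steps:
116 + ((-48 + 36) + (9 + w))*30 = 116 + ((-48 + 36) + (9 + 4))*30 = 116 + (-12 + 13)*30 = 116 + 1*30 = 116 + 30 = 146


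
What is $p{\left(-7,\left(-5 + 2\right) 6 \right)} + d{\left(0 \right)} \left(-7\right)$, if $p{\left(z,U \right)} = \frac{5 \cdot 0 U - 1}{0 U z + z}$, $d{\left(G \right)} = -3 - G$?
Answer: $\frac{148}{7} \approx 21.143$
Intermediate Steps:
$p{\left(z,U \right)} = - \frac{1}{z}$ ($p{\left(z,U \right)} = \frac{0 U - 1}{0 z + z} = \frac{0 - 1}{0 + z} = - \frac{1}{z}$)
$p{\left(-7,\left(-5 + 2\right) 6 \right)} + d{\left(0 \right)} \left(-7\right) = - \frac{1}{-7} + \left(-3 - 0\right) \left(-7\right) = \left(-1\right) \left(- \frac{1}{7}\right) + \left(-3 + 0\right) \left(-7\right) = \frac{1}{7} - -21 = \frac{1}{7} + 21 = \frac{148}{7}$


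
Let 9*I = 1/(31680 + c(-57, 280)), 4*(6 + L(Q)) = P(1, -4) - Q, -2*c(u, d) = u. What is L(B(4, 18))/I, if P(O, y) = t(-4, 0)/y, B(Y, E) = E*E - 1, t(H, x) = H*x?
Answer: -198051291/8 ≈ -2.4756e+7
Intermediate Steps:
c(u, d) = -u/2
B(Y, E) = -1 + E² (B(Y, E) = E² - 1 = -1 + E²)
P(O, y) = 0 (P(O, y) = (-4*0)/y = 0/y = 0)
L(Q) = -6 - Q/4 (L(Q) = -6 + (0 - Q)/4 = -6 + (-Q)/4 = -6 - Q/4)
I = 2/570753 (I = 1/(9*(31680 - ½*(-57))) = 1/(9*(31680 + 57/2)) = 1/(9*(63417/2)) = (⅑)*(2/63417) = 2/570753 ≈ 3.5041e-6)
L(B(4, 18))/I = (-6 - (-1 + 18²)/4)/(2/570753) = (-6 - (-1 + 324)/4)*(570753/2) = (-6 - ¼*323)*(570753/2) = (-6 - 323/4)*(570753/2) = -347/4*570753/2 = -198051291/8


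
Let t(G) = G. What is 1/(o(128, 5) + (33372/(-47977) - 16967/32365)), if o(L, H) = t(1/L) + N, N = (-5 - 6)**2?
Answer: 198755277440/23808495196853 ≈ 0.0083481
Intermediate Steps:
N = 121 (N = (-11)**2 = 121)
o(L, H) = 121 + 1/L (o(L, H) = 1/L + 121 = 121 + 1/L)
1/(o(128, 5) + (33372/(-47977) - 16967/32365)) = 1/((121 + 1/128) + (33372/(-47977) - 16967/32365)) = 1/((121 + 1/128) + (33372*(-1/47977) - 16967*1/32365)) = 1/(15489/128 + (-33372/47977 - 16967/32365)) = 1/(15489/128 - 1894110539/1552775605) = 1/(23808495196853/198755277440) = 198755277440/23808495196853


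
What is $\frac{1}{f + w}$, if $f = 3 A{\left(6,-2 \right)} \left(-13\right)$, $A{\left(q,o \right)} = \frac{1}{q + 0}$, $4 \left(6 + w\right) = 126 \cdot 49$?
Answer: $\frac{1}{1531} \approx 0.00065317$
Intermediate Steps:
$w = \frac{3075}{2}$ ($w = -6 + \frac{126 \cdot 49}{4} = -6 + \frac{1}{4} \cdot 6174 = -6 + \frac{3087}{2} = \frac{3075}{2} \approx 1537.5$)
$A{\left(q,o \right)} = \frac{1}{q}$
$f = - \frac{13}{2}$ ($f = \frac{3}{6} \left(-13\right) = 3 \cdot \frac{1}{6} \left(-13\right) = \frac{1}{2} \left(-13\right) = - \frac{13}{2} \approx -6.5$)
$\frac{1}{f + w} = \frac{1}{- \frac{13}{2} + \frac{3075}{2}} = \frac{1}{1531}$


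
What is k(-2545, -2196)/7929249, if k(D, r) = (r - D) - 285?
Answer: 64/7929249 ≈ 8.0714e-6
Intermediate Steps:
k(D, r) = -285 + r - D
k(-2545, -2196)/7929249 = (-285 - 2196 - 1*(-2545))/7929249 = (-285 - 2196 + 2545)*(1/7929249) = 64*(1/7929249) = 64/7929249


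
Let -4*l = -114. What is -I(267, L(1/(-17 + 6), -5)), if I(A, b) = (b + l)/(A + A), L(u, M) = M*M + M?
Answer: -97/1068 ≈ -0.090824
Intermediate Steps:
l = 57/2 (l = -¼*(-114) = 57/2 ≈ 28.500)
L(u, M) = M + M² (L(u, M) = M² + M = M + M²)
I(A, b) = (57/2 + b)/(2*A) (I(A, b) = (b + 57/2)/(A + A) = (57/2 + b)/((2*A)) = (57/2 + b)*(1/(2*A)) = (57/2 + b)/(2*A))
-I(267, L(1/(-17 + 6), -5)) = -(57 + 2*(-5*(1 - 5)))/(4*267) = -(57 + 2*(-5*(-4)))/(4*267) = -(57 + 2*20)/(4*267) = -(57 + 40)/(4*267) = -97/(4*267) = -1*97/1068 = -97/1068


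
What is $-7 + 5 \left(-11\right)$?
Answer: $-62$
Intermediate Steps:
$-7 + 5 \left(-11\right) = -7 - 55 = -62$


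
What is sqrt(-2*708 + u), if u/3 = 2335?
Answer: 9*sqrt(69) ≈ 74.760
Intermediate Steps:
u = 7005 (u = 3*2335 = 7005)
sqrt(-2*708 + u) = sqrt(-2*708 + 7005) = sqrt(-1416 + 7005) = sqrt(5589) = 9*sqrt(69)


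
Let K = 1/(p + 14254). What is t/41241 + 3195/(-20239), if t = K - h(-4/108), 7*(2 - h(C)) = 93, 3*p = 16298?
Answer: -54379853896021/345071999558580 ≈ -0.15759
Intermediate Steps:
p = 16298/3 (p = (⅓)*16298 = 16298/3 ≈ 5432.7)
h(C) = -79/7 (h(C) = 2 - ⅐*93 = 2 - 93/7 = -79/7)
K = 3/59060 (K = 1/(16298/3 + 14254) = 1/(59060/3) = 3/59060 ≈ 5.0796e-5)
t = 4665761/413420 (t = 3/59060 - 1*(-79/7) = 3/59060 + 79/7 = 4665761/413420 ≈ 11.286)
t/41241 + 3195/(-20239) = (4665761/413420)/41241 + 3195/(-20239) = (4665761/413420)*(1/41241) + 3195*(-1/20239) = 4665761/17049854220 - 3195/20239 = -54379853896021/345071999558580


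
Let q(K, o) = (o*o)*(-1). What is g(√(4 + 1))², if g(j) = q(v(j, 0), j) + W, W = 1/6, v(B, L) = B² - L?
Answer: 841/36 ≈ 23.361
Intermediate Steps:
q(K, o) = -o² (q(K, o) = o²*(-1) = -o²)
W = ⅙ ≈ 0.16667
g(j) = ⅙ - j² (g(j) = -j² + ⅙ = ⅙ - j²)
g(√(4 + 1))² = (⅙ - (√(4 + 1))²)² = (⅙ - (√5)²)² = (⅙ - 1*5)² = (⅙ - 5)² = (-29/6)² = 841/36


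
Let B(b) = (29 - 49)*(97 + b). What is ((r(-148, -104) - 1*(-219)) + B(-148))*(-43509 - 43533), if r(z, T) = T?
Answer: -98792670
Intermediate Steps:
B(b) = -1940 - 20*b (B(b) = -20*(97 + b) = -1940 - 20*b)
((r(-148, -104) - 1*(-219)) + B(-148))*(-43509 - 43533) = ((-104 - 1*(-219)) + (-1940 - 20*(-148)))*(-43509 - 43533) = ((-104 + 219) + (-1940 + 2960))*(-87042) = (115 + 1020)*(-87042) = 1135*(-87042) = -98792670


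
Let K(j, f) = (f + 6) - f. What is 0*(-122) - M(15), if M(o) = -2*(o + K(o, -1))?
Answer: 42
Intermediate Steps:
K(j, f) = 6 (K(j, f) = (6 + f) - f = 6)
M(o) = -12 - 2*o (M(o) = -2*(o + 6) = -2*(6 + o) = -12 - 2*o)
0*(-122) - M(15) = 0*(-122) - (-12 - 2*15) = 0 - (-12 - 30) = 0 - 1*(-42) = 0 + 42 = 42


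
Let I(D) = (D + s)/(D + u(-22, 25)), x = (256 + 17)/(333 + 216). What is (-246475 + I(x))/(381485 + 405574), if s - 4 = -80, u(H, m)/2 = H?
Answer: -654057886/2088592233 ≈ -0.31316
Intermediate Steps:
u(H, m) = 2*H
x = 91/183 (x = 273/549 = 273*(1/549) = 91/183 ≈ 0.49727)
s = -76 (s = 4 - 80 = -76)
I(D) = (-76 + D)/(-44 + D) (I(D) = (D - 76)/(D + 2*(-22)) = (-76 + D)/(D - 44) = (-76 + D)/(-44 + D))
(-246475 + I(x))/(381485 + 405574) = (-246475 + (-76 + 91/183)/(-44 + 91/183))/(381485 + 405574) = (-246475 - 13817/183/(-7961/183))/787059 = (-246475 - 183/7961*(-13817/183))*(1/787059) = (-246475 + 13817/7961)*(1/787059) = -1962173658/7961*1/787059 = -654057886/2088592233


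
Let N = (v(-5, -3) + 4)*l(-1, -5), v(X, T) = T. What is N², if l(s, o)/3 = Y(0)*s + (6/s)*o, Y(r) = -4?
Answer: 10404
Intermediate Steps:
l(s, o) = -12*s + 18*o/s (l(s, o) = 3*(-4*s + (6/s)*o) = 3*(-4*s + 6*o/s) = -12*s + 18*o/s)
N = 102 (N = (-3 + 4)*(-12*(-1) + 18*(-5)/(-1)) = 1*(12 + 18*(-5)*(-1)) = 1*(12 + 90) = 1*102 = 102)
N² = 102² = 10404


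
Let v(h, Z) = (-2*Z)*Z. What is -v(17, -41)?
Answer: 3362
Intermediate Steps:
v(h, Z) = -2*Z²
-v(17, -41) = -(-2)*(-41)² = -(-2)*1681 = -1*(-3362) = 3362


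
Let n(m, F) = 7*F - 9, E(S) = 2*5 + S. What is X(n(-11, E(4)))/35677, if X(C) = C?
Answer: 89/35677 ≈ 0.0024946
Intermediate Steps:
E(S) = 10 + S
n(m, F) = -9 + 7*F
X(n(-11, E(4)))/35677 = (-9 + 7*(10 + 4))/35677 = (-9 + 7*14)*(1/35677) = (-9 + 98)*(1/35677) = 89*(1/35677) = 89/35677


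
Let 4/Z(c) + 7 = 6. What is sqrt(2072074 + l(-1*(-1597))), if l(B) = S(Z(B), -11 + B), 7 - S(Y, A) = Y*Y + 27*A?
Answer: sqrt(2029243) ≈ 1424.5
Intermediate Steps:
Z(c) = -4 (Z(c) = 4/(-7 + 6) = 4/(-1) = 4*(-1) = -4)
S(Y, A) = 7 - Y**2 - 27*A (S(Y, A) = 7 - (Y*Y + 27*A) = 7 - (Y**2 + 27*A) = 7 + (-Y**2 - 27*A) = 7 - Y**2 - 27*A)
l(B) = 288 - 27*B (l(B) = 7 - 1*(-4)**2 - 27*(-11 + B) = 7 - 1*16 + (297 - 27*B) = 7 - 16 + (297 - 27*B) = 288 - 27*B)
sqrt(2072074 + l(-1*(-1597))) = sqrt(2072074 + (288 - (-27)*(-1597))) = sqrt(2072074 + (288 - 27*1597)) = sqrt(2072074 + (288 - 43119)) = sqrt(2072074 - 42831) = sqrt(2029243)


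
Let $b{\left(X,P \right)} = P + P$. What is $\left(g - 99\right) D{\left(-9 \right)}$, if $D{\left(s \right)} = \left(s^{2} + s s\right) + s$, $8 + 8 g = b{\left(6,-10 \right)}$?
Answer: $- \frac{31365}{2} \approx -15683.0$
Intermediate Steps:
$b{\left(X,P \right)} = 2 P$
$g = - \frac{7}{2}$ ($g = -1 + \frac{2 \left(-10\right)}{8} = -1 + \frac{1}{8} \left(-20\right) = -1 - \frac{5}{2} = - \frac{7}{2} \approx -3.5$)
$D{\left(s \right)} = s + 2 s^{2}$ ($D{\left(s \right)} = \left(s^{2} + s^{2}\right) + s = 2 s^{2} + s = s + 2 s^{2}$)
$\left(g - 99\right) D{\left(-9 \right)} = \left(- \frac{7}{2} - 99\right) \left(- 9 \left(1 + 2 \left(-9\right)\right)\right) = - \frac{205 \left(- 9 \left(1 - 18\right)\right)}{2} = - \frac{205 \left(\left(-9\right) \left(-17\right)\right)}{2} = \left(- \frac{205}{2}\right) 153 = - \frac{31365}{2}$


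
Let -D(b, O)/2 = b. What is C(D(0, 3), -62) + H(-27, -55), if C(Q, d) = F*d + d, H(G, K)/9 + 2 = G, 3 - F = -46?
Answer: -3361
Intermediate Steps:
F = 49 (F = 3 - 1*(-46) = 3 + 46 = 49)
H(G, K) = -18 + 9*G
D(b, O) = -2*b
C(Q, d) = 50*d (C(Q, d) = 49*d + d = 50*d)
C(D(0, 3), -62) + H(-27, -55) = 50*(-62) + (-18 + 9*(-27)) = -3100 + (-18 - 243) = -3100 - 261 = -3361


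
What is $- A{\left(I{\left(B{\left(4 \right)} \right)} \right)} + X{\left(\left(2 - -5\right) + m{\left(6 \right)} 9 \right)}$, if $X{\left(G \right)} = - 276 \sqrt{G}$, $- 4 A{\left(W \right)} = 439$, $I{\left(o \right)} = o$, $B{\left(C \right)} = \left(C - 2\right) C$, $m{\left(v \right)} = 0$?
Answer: $\frac{439}{4} - 276 \sqrt{7} \approx -620.48$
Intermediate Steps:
$B{\left(C \right)} = C \left(-2 + C\right)$ ($B{\left(C \right)} = \left(-2 + C\right) C = C \left(-2 + C\right)$)
$A{\left(W \right)} = - \frac{439}{4}$ ($A{\left(W \right)} = \left(- \frac{1}{4}\right) 439 = - \frac{439}{4}$)
$- A{\left(I{\left(B{\left(4 \right)} \right)} \right)} + X{\left(\left(2 - -5\right) + m{\left(6 \right)} 9 \right)} = \left(-1\right) \left(- \frac{439}{4}\right) - 276 \sqrt{\left(2 - -5\right) + 0 \cdot 9} = \frac{439}{4} - 276 \sqrt{\left(2 + 5\right) + 0} = \frac{439}{4} - 276 \sqrt{7 + 0} = \frac{439}{4} - 276 \sqrt{7}$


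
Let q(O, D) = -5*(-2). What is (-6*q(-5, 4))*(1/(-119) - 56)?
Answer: 399900/119 ≈ 3360.5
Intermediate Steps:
q(O, D) = 10
(-6*q(-5, 4))*(1/(-119) - 56) = (-6*10)*(1/(-119) - 56) = -60*(-1/119 - 56) = -60*(-6665/119) = 399900/119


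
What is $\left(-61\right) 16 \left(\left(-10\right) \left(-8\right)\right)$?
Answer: $-78080$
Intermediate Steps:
$\left(-61\right) 16 \left(\left(-10\right) \left(-8\right)\right) = \left(-976\right) 80 = -78080$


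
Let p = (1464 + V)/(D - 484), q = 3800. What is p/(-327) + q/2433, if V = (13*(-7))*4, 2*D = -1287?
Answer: 17014640/10873077 ≈ 1.5648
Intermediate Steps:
D = -1287/2 (D = (1/2)*(-1287) = -1287/2 ≈ -643.50)
V = -364 (V = -91*4 = -364)
p = -40/41 (p = (1464 - 364)/(-1287/2 - 484) = 1100/(-2255/2) = 1100*(-2/2255) = -40/41 ≈ -0.97561)
p/(-327) + q/2433 = -40/41/(-327) + 3800/2433 = -40/41*(-1/327) + 3800*(1/2433) = 40/13407 + 3800/2433 = 17014640/10873077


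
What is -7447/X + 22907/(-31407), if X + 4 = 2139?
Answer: -282794374/67053945 ≈ -4.2174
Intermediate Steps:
X = 2135 (X = -4 + 2139 = 2135)
-7447/X + 22907/(-31407) = -7447/2135 + 22907/(-31407) = -7447*1/2135 + 22907*(-1/31407) = -7447/2135 - 22907/31407 = -282794374/67053945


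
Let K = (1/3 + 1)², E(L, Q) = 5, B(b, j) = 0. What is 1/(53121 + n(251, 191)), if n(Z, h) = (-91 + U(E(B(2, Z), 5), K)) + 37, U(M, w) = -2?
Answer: 1/53065 ≈ 1.8845e-5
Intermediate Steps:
K = 16/9 (K = (1*(⅓) + 1)² = (⅓ + 1)² = (4/3)² = 16/9 ≈ 1.7778)
n(Z, h) = -56 (n(Z, h) = (-91 - 2) + 37 = -93 + 37 = -56)
1/(53121 + n(251, 191)) = 1/(53121 - 56) = 1/53065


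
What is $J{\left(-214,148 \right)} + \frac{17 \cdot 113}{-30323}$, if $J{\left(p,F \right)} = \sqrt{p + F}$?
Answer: $- \frac{1921}{30323} + i \sqrt{66} \approx -0.063351 + 8.124 i$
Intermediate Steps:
$J{\left(p,F \right)} = \sqrt{F + p}$
$J{\left(-214,148 \right)} + \frac{17 \cdot 113}{-30323} = \sqrt{148 - 214} + \frac{17 \cdot 113}{-30323} = \sqrt{-66} + 1921 \left(- \frac{1}{30323}\right) = i \sqrt{66} - \frac{1921}{30323} = - \frac{1921}{30323} + i \sqrt{66}$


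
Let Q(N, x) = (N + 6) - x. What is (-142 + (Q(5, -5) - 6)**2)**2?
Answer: 1764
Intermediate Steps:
Q(N, x) = 6 + N - x (Q(N, x) = (6 + N) - x = 6 + N - x)
(-142 + (Q(5, -5) - 6)**2)**2 = (-142 + ((6 + 5 - 1*(-5)) - 6)**2)**2 = (-142 + ((6 + 5 + 5) - 6)**2)**2 = (-142 + (16 - 6)**2)**2 = (-142 + 10**2)**2 = (-142 + 100)**2 = (-42)**2 = 1764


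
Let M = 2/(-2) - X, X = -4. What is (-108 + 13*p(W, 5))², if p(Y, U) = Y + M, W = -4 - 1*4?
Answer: 29929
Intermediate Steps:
W = -8 (W = -4 - 4 = -8)
M = 3 (M = 2/(-2) - 1*(-4) = 2*(-½) + 4 = -1 + 4 = 3)
p(Y, U) = 3 + Y (p(Y, U) = Y + 3 = 3 + Y)
(-108 + 13*p(W, 5))² = (-108 + 13*(3 - 8))² = (-108 + 13*(-5))² = (-108 - 65)² = (-173)² = 29929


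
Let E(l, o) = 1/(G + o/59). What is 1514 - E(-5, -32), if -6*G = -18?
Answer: 219471/145 ≈ 1513.6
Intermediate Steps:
G = 3 (G = -1/6*(-18) = 3)
E(l, o) = 1/(3 + o/59)
1514 - E(-5, -32) = 1514 - 59/(177 - 32) = 1514 - 59/145 = 219471/145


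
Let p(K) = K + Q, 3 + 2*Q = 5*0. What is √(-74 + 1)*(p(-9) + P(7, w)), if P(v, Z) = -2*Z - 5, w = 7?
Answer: -59*I*√73/2 ≈ -252.05*I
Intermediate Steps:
P(v, Z) = -5 - 2*Z
Q = -3/2 (Q = -3/2 + (5*0)/2 = -3/2 + (½)*0 = -3/2 + 0 = -3/2 ≈ -1.5000)
p(K) = -3/2 + K (p(K) = K - 3/2 = -3/2 + K)
√(-74 + 1)*(p(-9) + P(7, w)) = √(-74 + 1)*((-3/2 - 9) + (-5 - 2*7)) = √(-73)*(-21/2 + (-5 - 14)) = (I*√73)*(-21/2 - 19) = (I*√73)*(-59/2) = -59*I*√73/2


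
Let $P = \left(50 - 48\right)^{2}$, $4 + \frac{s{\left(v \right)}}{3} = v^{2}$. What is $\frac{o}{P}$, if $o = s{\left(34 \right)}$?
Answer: $864$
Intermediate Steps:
$s{\left(v \right)} = -12 + 3 v^{2}$
$o = 3456$ ($o = -12 + 3 \cdot 34^{2} = -12 + 3 \cdot 1156 = -12 + 3468 = 3456$)
$P = 4$ ($P = 2^{2} = 4$)
$\frac{o}{P} = \frac{3456}{4} = 3456 \cdot \frac{1}{4} = 864$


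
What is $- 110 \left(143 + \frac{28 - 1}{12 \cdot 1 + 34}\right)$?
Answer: $- \frac{363275}{23} \approx -15795.0$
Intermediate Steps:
$- 110 \left(143 + \frac{28 - 1}{12 \cdot 1 + 34}\right) = - 110 \left(143 + \frac{27}{12 + 34}\right) = - 110 \left(143 + \frac{27}{46}\right) = \left(-110\right) \frac{6605}{46} = - \frac{363275}{23}$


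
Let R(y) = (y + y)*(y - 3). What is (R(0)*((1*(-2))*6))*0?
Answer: 0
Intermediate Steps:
R(y) = 2*y*(-3 + y) (R(y) = (2*y)*(-3 + y) = 2*y*(-3 + y))
(R(0)*((1*(-2))*6))*0 = ((2*0*(-3 + 0))*((1*(-2))*6))*0 = ((2*0*(-3))*(-2*6))*0 = (0*(-12))*0 = 0*0 = 0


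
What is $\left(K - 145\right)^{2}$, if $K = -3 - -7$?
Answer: $19881$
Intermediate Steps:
$K = 4$ ($K = -3 + 7 = 4$)
$\left(K - 145\right)^{2} = \left(4 - 145\right)^{2} = \left(-141\right)^{2} = 19881$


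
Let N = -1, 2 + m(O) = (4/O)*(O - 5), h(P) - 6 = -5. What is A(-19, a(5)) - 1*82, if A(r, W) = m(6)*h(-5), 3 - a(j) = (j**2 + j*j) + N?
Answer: -250/3 ≈ -83.333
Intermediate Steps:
h(P) = 1 (h(P) = 6 - 5 = 1)
m(O) = -2 + 4*(-5 + O)/O (m(O) = -2 + (4/O)*(O - 5) = -2 + (4/O)*(-5 + O) = -2 + 4*(-5 + O)/O)
a(j) = 4 - 2*j**2 (a(j) = 3 - ((j**2 + j*j) - 1) = 3 - ((j**2 + j**2) - 1) = 3 - (2*j**2 - 1) = 3 - (-1 + 2*j**2) = 3 + (1 - 2*j**2) = 4 - 2*j**2)
A(r, W) = -4/3 (A(r, W) = (2 - 20/6)*1 = (2 - 20*1/6)*1 = (2 - 10/3)*1 = -4/3*1 = -4/3)
A(-19, a(5)) - 1*82 = -4/3 - 1*82 = -4/3 - 82 = -250/3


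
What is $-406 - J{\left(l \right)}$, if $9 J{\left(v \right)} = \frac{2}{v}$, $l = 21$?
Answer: $- \frac{76736}{189} \approx -406.01$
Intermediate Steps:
$J{\left(v \right)} = \frac{2}{9 v}$ ($J{\left(v \right)} = \frac{2 \frac{1}{v}}{9} = \frac{2}{9 v}$)
$-406 - J{\left(l \right)} = -406 - \frac{2}{9 \cdot 21} = -406 - \frac{2}{9} \cdot \frac{1}{21} = -406 - \frac{2}{189} = - \frac{76736}{189}$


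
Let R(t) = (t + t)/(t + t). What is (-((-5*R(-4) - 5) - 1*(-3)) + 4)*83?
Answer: 913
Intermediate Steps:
R(t) = 1 (R(t) = (2*t)/((2*t)) = (2*t)*(1/(2*t)) = 1)
(-((-5*R(-4) - 5) - 1*(-3)) + 4)*83 = (-((-5*1 - 5) - 1*(-3)) + 4)*83 = (-((-5 - 5) + 3) + 4)*83 = (-(-10 + 3) + 4)*83 = (-1*(-7) + 4)*83 = (7 + 4)*83 = 11*83 = 913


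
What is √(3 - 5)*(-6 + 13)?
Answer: 7*I*√2 ≈ 9.8995*I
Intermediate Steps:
√(3 - 5)*(-6 + 13) = √(-2)*7 = (I*√2)*7 = 7*I*√2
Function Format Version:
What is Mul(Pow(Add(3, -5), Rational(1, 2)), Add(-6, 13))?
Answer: Mul(7, I, Pow(2, Rational(1, 2))) ≈ Mul(9.8995, I)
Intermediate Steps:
Mul(Pow(Add(3, -5), Rational(1, 2)), Add(-6, 13)) = Mul(Pow(-2, Rational(1, 2)), 7) = Mul(Mul(I, Pow(2, Rational(1, 2))), 7) = Mul(7, I, Pow(2, Rational(1, 2)))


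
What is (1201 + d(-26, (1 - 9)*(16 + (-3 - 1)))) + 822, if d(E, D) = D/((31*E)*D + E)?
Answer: 78239477/38675 ≈ 2023.0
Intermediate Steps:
d(E, D) = D/(E + 31*D*E) (d(E, D) = D/(31*D*E + E) = D/(E + 31*D*E))
(1201 + d(-26, (1 - 9)*(16 + (-3 - 1)))) + 822 = (1201 + ((1 - 9)*(16 + (-3 - 1)))/(-26*(1 + 31*((1 - 9)*(16 + (-3 - 1)))))) + 822 = (1201 - 8*(16 - 4)*(-1/26)/(1 + 31*(-8*(16 - 4)))) + 822 = (1201 - 8*12*(-1/26)/(1 + 31*(-8*12))) + 822 = (1201 - 96*(-1/26)/(1 + 31*(-96))) + 822 = (1201 - 96*(-1/26)/(1 - 2976)) + 822 = (1201 - 96*(-1/26)/(-2975)) + 822 = (1201 - 96*(-1/26)*(-1/2975)) + 822 = (1201 - 48/38675) + 822 = 46448627/38675 + 822 = 78239477/38675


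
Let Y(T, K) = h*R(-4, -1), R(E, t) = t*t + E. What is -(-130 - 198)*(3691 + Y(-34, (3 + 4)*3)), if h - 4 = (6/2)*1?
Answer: 1203760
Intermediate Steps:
R(E, t) = E + t**2 (R(E, t) = t**2 + E = E + t**2)
h = 7 (h = 4 + (6/2)*1 = 4 + (6*(1/2))*1 = 4 + 3*1 = 4 + 3 = 7)
Y(T, K) = -21 (Y(T, K) = 7*(-4 + (-1)**2) = 7*(-4 + 1) = 7*(-3) = -21)
-(-130 - 198)*(3691 + Y(-34, (3 + 4)*3)) = -(-130 - 198)*(3691 - 21) = -(-328)*3670 = -1*(-1203760) = 1203760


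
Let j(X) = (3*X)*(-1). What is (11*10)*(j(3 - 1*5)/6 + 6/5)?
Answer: 242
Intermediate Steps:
j(X) = -3*X
(11*10)*(j(3 - 1*5)/6 + 6/5) = (11*10)*(-3*(3 - 1*5)/6 + 6/5) = 110*(-3*(3 - 5)*(⅙) + 6*(⅕)) = 110*(-3*(-2)*(⅙) + 6/5) = 110*(6*(⅙) + 6/5) = 110*(1 + 6/5) = 110*(11/5) = 242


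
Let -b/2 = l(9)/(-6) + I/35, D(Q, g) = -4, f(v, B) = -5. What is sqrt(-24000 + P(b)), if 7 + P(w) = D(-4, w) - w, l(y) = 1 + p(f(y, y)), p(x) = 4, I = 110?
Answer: I*sqrt(10586814)/21 ≈ 154.94*I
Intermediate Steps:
l(y) = 5 (l(y) = 1 + 4 = 5)
b = -97/21 (b = -2*(5/(-6) + 110/35) = -2*(5*(-1/6) + 110*(1/35)) = -2*(-5/6 + 22/7) = -2*97/42 = -97/21 ≈ -4.6190)
P(w) = -11 - w (P(w) = -7 + (-4 - w) = -11 - w)
sqrt(-24000 + P(b)) = sqrt(-24000 + (-11 - 1*(-97/21))) = sqrt(-24000 + (-11 + 97/21)) = sqrt(-24000 - 134/21) = sqrt(-504134/21) = I*sqrt(10586814)/21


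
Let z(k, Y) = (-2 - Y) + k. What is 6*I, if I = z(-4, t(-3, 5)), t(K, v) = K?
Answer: -18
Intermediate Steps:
z(k, Y) = -2 + k - Y
I = -3 (I = -2 - 4 - 1*(-3) = -2 - 4 + 3 = -3)
6*I = 6*(-3) = -18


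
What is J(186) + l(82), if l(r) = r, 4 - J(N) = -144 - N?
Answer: 416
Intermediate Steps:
J(N) = 148 + N (J(N) = 4 - (-144 - N) = 4 + (144 + N) = 148 + N)
J(186) + l(82) = (148 + 186) + 82 = 334 + 82 = 416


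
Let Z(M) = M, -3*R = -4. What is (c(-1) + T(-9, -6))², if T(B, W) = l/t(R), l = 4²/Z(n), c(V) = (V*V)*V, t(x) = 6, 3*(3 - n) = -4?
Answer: 25/169 ≈ 0.14793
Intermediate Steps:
n = 13/3 (n = 3 - ⅓*(-4) = 3 + 4/3 = 13/3 ≈ 4.3333)
R = 4/3 (R = -⅓*(-4) = 4/3 ≈ 1.3333)
c(V) = V³ (c(V) = V²*V = V³)
l = 48/13 (l = 4²/(13/3) = 16*(3/13) = 48/13 ≈ 3.6923)
T(B, W) = 8/13 (T(B, W) = (48/13)/6 = (48/13)*(⅙) = 8/13)
(c(-1) + T(-9, -6))² = ((-1)³ + 8/13)² = (-1 + 8/13)² = (-5/13)² = 25/169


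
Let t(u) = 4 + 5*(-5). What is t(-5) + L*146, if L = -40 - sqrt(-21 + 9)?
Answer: -5861 - 292*I*sqrt(3) ≈ -5861.0 - 505.76*I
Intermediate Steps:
t(u) = -21 (t(u) = 4 - 25 = -21)
L = -40 - 2*I*sqrt(3) (L = -40 - sqrt(-12) = -40 - 2*I*sqrt(3) ≈ -40.0 - 3.4641*I)
t(-5) + L*146 = -21 + (-40 - 2*I*sqrt(3))*146 = -21 + (-5840 - 292*I*sqrt(3)) = -5861 - 292*I*sqrt(3)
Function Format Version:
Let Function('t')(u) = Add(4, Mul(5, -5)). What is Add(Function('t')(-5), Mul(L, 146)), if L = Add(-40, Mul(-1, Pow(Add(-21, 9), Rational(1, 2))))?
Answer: Add(-5861, Mul(-292, I, Pow(3, Rational(1, 2)))) ≈ Add(-5861.0, Mul(-505.76, I))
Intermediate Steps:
Function('t')(u) = -21 (Function('t')(u) = Add(4, -25) = -21)
L = Add(-40, Mul(-2, I, Pow(3, Rational(1, 2)))) (L = Add(-40, Mul(-1, Pow(-12, Rational(1, 2)))) = Add(-40, Mul(-1, Mul(2, I, Pow(3, Rational(1, 2))))) = Add(-40, Mul(-2, I, Pow(3, Rational(1, 2)))) ≈ Add(-40.000, Mul(-3.4641, I)))
Add(Function('t')(-5), Mul(L, 146)) = Add(-21, Mul(Add(-40, Mul(-2, I, Pow(3, Rational(1, 2)))), 146)) = Add(-21, Add(-5840, Mul(-292, I, Pow(3, Rational(1, 2))))) = Add(-5861, Mul(-292, I, Pow(3, Rational(1, 2))))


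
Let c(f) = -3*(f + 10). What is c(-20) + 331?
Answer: 361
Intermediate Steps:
c(f) = -30 - 3*f (c(f) = -3*(10 + f) = -30 - 3*f)
c(-20) + 331 = (-30 - 3*(-20)) + 331 = (-30 + 60) + 331 = 30 + 331 = 361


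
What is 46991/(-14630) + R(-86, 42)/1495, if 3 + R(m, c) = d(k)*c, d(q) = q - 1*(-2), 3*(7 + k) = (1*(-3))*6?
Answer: -2201557/624910 ≈ -3.5230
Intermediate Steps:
k = -13 (k = -7 + ((1*(-3))*6)/3 = -7 + (-3*6)/3 = -7 + (⅓)*(-18) = -7 - 6 = -13)
d(q) = 2 + q (d(q) = q + 2 = 2 + q)
R(m, c) = -3 - 11*c (R(m, c) = -3 + (2 - 13)*c = -3 - 11*c)
46991/(-14630) + R(-86, 42)/1495 = 46991/(-14630) + (-3 - 11*42)/1495 = 46991*(-1/14630) + (-3 - 462)*(1/1495) = -6713/2090 - 465*1/1495 = -6713/2090 - 93/299 = -2201557/624910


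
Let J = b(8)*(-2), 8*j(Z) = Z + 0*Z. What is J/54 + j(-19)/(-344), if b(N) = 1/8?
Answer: 169/74304 ≈ 0.0022744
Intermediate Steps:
j(Z) = Z/8 (j(Z) = (Z + 0*Z)/8 = (Z + 0)/8 = Z/8)
b(N) = 1/8
J = -1/4 (J = (1/8)*(-2) = -1/4 ≈ -0.25000)
J/54 + j(-19)/(-344) = -1/4/54 + ((1/8)*(-19))/(-344) = -1/4*1/54 - 19/8*(-1/344) = -1/216 + 19/2752 = 169/74304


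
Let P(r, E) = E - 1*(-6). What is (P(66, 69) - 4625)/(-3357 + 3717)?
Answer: -455/36 ≈ -12.639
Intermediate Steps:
P(r, E) = 6 + E (P(r, E) = E + 6 = 6 + E)
(P(66, 69) - 4625)/(-3357 + 3717) = ((6 + 69) - 4625)/(-3357 + 3717) = (75 - 4625)/360 = -4550*1/360 = -455/36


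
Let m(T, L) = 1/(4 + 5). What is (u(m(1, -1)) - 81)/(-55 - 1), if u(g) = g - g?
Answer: 81/56 ≈ 1.4464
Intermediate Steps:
m(T, L) = 1/9
u(g) = 0
(u(m(1, -1)) - 81)/(-55 - 1) = (0 - 81)/(-55 - 1) = -81/(-56) = -81*(-1/56) = 81/56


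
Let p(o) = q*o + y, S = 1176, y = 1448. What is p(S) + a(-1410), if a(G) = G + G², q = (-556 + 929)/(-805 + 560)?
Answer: 9931738/5 ≈ 1.9863e+6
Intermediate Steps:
q = -373/245 (q = 373/(-245) = 373*(-1/245) = -373/245 ≈ -1.5224)
p(o) = 1448 - 373*o/245 (p(o) = -373*o/245 + 1448 = 1448 - 373*o/245)
p(S) + a(-1410) = (1448 - 373/245*1176) - 1410*(1 - 1410) = (1448 - 8952/5) - 1410*(-1409) = -1712/5 + 1986690 = 9931738/5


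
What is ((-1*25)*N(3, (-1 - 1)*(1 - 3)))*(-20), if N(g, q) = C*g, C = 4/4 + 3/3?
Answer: 3000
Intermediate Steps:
C = 2 (C = 4*(¼) + 3*(⅓) = 1 + 1 = 2)
N(g, q) = 2*g
((-1*25)*N(3, (-1 - 1)*(1 - 3)))*(-20) = ((-1*25)*(2*3))*(-20) = -25*6*(-20) = -150*(-20) = 3000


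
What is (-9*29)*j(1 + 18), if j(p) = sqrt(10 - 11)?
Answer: -261*I ≈ -261.0*I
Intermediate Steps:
j(p) = I (j(p) = sqrt(-1) = I)
(-9*29)*j(1 + 18) = (-9*29)*I = -261*I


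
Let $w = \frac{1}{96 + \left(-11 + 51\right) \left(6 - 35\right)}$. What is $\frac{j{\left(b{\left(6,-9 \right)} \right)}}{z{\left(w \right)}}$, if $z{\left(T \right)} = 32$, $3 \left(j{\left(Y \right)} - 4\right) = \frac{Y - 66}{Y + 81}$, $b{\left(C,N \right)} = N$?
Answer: $\frac{263}{2304} \approx 0.11415$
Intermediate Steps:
$j{\left(Y \right)} = 4 + \frac{-66 + Y}{3 \left(81 + Y\right)}$ ($j{\left(Y \right)} = 4 + \frac{\left(Y - 66\right) \frac{1}{Y + 81}}{3} = 4 + \frac{\left(-66 + Y\right) \frac{1}{81 + Y}}{3} = 4 + \frac{\frac{1}{81 + Y} \left(-66 + Y\right)}{3} = 4 + \frac{-66 + Y}{3 \left(81 + Y\right)}$)
$w = - \frac{1}{1064}$ ($w = \frac{1}{96 + 40 \left(-29\right)} = \frac{1}{96 - 1160} = \frac{1}{-1064} = - \frac{1}{1064} \approx -0.00093985$)
$\frac{j{\left(b{\left(6,-9 \right)} \right)}}{z{\left(w \right)}} = \frac{\frac{1}{3} \frac{1}{81 - 9} \left(906 + 13 \left(-9\right)\right)}{32} = \frac{906 - 117}{3 \cdot 72} \cdot \frac{1}{32} = \frac{1}{3} \cdot \frac{1}{72} \cdot 789 \cdot \frac{1}{32} = \frac{263}{72} \cdot \frac{1}{32} = \frac{263}{2304}$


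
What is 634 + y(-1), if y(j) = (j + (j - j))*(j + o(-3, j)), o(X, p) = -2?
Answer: 637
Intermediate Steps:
y(j) = j*(-2 + j) (y(j) = (j + (j - j))*(j - 2) = (j + 0)*(-2 + j) = j*(-2 + j))
634 + y(-1) = 634 - (-2 - 1) = 634 - 1*(-3) = 634 + 3 = 637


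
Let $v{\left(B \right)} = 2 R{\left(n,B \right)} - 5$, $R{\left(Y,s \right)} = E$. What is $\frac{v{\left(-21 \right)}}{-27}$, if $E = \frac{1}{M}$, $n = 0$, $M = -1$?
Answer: $\frac{7}{27} \approx 0.25926$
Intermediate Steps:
$E = -1$ ($E = \frac{1}{-1} = -1$)
$R{\left(Y,s \right)} = -1$
$v{\left(B \right)} = -7$ ($v{\left(B \right)} = 2 \left(-1\right) - 5 = -2 - 5 = -7$)
$\frac{v{\left(-21 \right)}}{-27} = - \frac{7}{-27} = \left(-7\right) \left(- \frac{1}{27}\right) = \frac{7}{27}$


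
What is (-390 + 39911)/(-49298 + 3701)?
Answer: -39521/45597 ≈ -0.86675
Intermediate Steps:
(-390 + 39911)/(-49298 + 3701) = 39521/(-45597) = 39521*(-1/45597) = -39521/45597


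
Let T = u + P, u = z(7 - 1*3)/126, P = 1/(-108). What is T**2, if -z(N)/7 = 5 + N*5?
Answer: 22801/11664 ≈ 1.9548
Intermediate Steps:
P = -1/108 ≈ -0.0092593
z(N) = -35 - 35*N (z(N) = -7*(5 + N*5) = -7*(5 + 5*N) = -35 - 35*N)
u = -25/18 (u = (-35 - 35*(7 - 1*3))/126 = (-35 - 35*(7 - 3))*(1/126) = (-35 - 35*4)*(1/126) = (-35 - 140)*(1/126) = -175*1/126 = -25/18 ≈ -1.3889)
T = -151/108 (T = -25/18 - 1/108 = -151/108 ≈ -1.3981)
T**2 = (-151/108)**2 = 22801/11664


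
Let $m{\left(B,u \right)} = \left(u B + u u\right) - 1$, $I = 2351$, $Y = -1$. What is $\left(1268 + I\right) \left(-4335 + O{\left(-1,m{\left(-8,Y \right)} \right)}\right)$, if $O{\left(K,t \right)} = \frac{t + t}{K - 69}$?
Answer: $- \frac{78445961}{5} \approx -1.5689 \cdot 10^{7}$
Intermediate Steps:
$m{\left(B,u \right)} = -1 + u^{2} + B u$ ($m{\left(B,u \right)} = \left(B u + u^{2}\right) - 1 = \left(u^{2} + B u\right) - 1 = -1 + u^{2} + B u$)
$O{\left(K,t \right)} = \frac{2 t}{-69 + K}$
$\left(1268 + I\right) \left(-4335 + O{\left(-1,m{\left(-8,Y \right)} \right)}\right) = \left(1268 + 2351\right) \left(-4335 + \frac{2 \left(-1 + \left(-1\right)^{2} - -8\right)}{-69 - 1}\right) = 3619 \left(-4335 + \frac{2 \left(-1 + 1 + 8\right)}{-70}\right) = 3619 \left(-4335 + 2 \cdot 8 \left(- \frac{1}{70}\right)\right) = 3619 \left(-4335 - \frac{8}{35}\right) = 3619 \left(- \frac{151733}{35}\right) = - \frac{78445961}{5}$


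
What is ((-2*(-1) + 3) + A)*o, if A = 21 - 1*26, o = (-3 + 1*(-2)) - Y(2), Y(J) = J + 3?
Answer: 0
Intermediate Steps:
Y(J) = 3 + J
o = -10 (o = (-3 + 1*(-2)) - (3 + 2) = (-3 - 2) - 1*5 = -5 - 5 = -10)
A = -5 (A = 21 - 26 = -5)
((-2*(-1) + 3) + A)*o = ((-2*(-1) + 3) - 5)*(-10) = ((2 + 3) - 5)*(-10) = (5 - 5)*(-10) = 0*(-10) = 0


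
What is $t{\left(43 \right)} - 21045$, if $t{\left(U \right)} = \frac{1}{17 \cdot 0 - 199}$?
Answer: $- \frac{4187956}{199} \approx -21045.0$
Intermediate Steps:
$t{\left(U \right)} = - \frac{1}{199}$ ($t{\left(U \right)} = \frac{1}{0 - 199} = \frac{1}{-199} = - \frac{1}{199}$)
$t{\left(43 \right)} - 21045 = - \frac{1}{199} - 21045 = - \frac{4187956}{199}$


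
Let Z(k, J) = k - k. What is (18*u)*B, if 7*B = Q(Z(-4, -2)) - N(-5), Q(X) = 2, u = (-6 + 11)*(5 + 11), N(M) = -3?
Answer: 7200/7 ≈ 1028.6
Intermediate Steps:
Z(k, J) = 0
u = 80 (u = 5*16 = 80)
B = 5/7 (B = (2 - 1*(-3))/7 = (2 + 3)/7 = (1/7)*5 = 5/7 ≈ 0.71429)
(18*u)*B = (18*80)*(5/7) = 1440*(5/7) = 7200/7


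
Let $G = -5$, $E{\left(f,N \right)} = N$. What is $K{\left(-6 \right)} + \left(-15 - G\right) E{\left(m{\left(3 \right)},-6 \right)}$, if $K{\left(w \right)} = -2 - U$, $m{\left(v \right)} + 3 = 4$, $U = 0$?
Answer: $58$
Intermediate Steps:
$m{\left(v \right)} = 1$ ($m{\left(v \right)} = -3 + 4 = 1$)
$K{\left(w \right)} = -2$ ($K{\left(w \right)} = -2 - 0 = -2 + 0 = -2$)
$K{\left(-6 \right)} + \left(-15 - G\right) E{\left(m{\left(3 \right)},-6 \right)} = -2 + \left(-15 - -5\right) \left(-6\right) = -2 + \left(-15 + 5\right) \left(-6\right) = -2 - -60 = -2 + 60 = 58$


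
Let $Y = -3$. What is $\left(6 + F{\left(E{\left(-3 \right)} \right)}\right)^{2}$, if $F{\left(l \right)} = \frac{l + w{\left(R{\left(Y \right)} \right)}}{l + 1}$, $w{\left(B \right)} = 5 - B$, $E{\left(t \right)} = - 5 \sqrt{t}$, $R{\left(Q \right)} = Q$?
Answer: $\frac{49 \left(- 71 i + 20 \sqrt{3}\right)}{2 \left(- 37 i + 5 \sqrt{3}\right)} \approx 49.662 + 11.314 i$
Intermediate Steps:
$F{\left(l \right)} = \frac{8 + l}{1 + l}$ ($F{\left(l \right)} = \frac{l + \left(5 - -3\right)}{l + 1} = \frac{l + \left(5 + 3\right)}{1 + l} = \frac{l + 8}{1 + l} = \frac{8 + l}{1 + l}$)
$\left(6 + F{\left(E{\left(-3 \right)} \right)}\right)^{2} = \left(6 + \frac{8 - 5 \sqrt{-3}}{1 - 5 \sqrt{-3}}\right)^{2} = \left(6 + \frac{8 - 5 i \sqrt{3}}{1 - 5 i \sqrt{3}}\right)^{2}$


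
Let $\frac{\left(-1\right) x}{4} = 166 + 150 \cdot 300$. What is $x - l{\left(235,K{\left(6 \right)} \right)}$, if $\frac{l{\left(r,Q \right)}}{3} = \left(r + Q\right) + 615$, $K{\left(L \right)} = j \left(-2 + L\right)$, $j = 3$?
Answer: $-183250$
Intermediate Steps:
$x = -180664$ ($x = - 4 \left(166 + 150 \cdot 300\right) = - 4 \left(166 + 45000\right) = \left(-4\right) 45166 = -180664$)
$K{\left(L \right)} = -6 + 3 L$ ($K{\left(L \right)} = 3 \left(-2 + L\right) = -6 + 3 L$)
$l{\left(r,Q \right)} = 1845 + 3 Q + 3 r$ ($l{\left(r,Q \right)} = 3 \left(\left(r + Q\right) + 615\right) = 3 \left(\left(Q + r\right) + 615\right) = 3 \left(615 + Q + r\right) = 1845 + 3 Q + 3 r$)
$x - l{\left(235,K{\left(6 \right)} \right)} = -180664 - \left(1845 + 3 \left(-6 + 3 \cdot 6\right) + 3 \cdot 235\right) = -180664 - \left(1845 + 3 \left(-6 + 18\right) + 705\right) = -180664 - \left(1845 + 3 \cdot 12 + 705\right) = -180664 - \left(1845 + 36 + 705\right) = -180664 - 2586 = -183250$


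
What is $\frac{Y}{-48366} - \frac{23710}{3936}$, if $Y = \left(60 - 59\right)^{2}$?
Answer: $- \frac{95563483}{15864048} \approx -6.0239$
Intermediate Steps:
$Y = 1$ ($Y = 1^{2} = 1$)
$\frac{Y}{-48366} - \frac{23710}{3936} = 1 \frac{1}{-48366} - \frac{23710}{3936} = 1 \left(- \frac{1}{48366}\right) - \frac{11855}{1968} = - \frac{1}{48366} - \frac{11855}{1968} = - \frac{95563483}{15864048}$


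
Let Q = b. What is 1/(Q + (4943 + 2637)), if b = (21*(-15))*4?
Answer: 1/6320 ≈ 0.00015823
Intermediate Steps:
b = -1260 (b = -315*4 = -1260)
Q = -1260
1/(Q + (4943 + 2637)) = 1/(-1260 + (4943 + 2637)) = 1/(-1260 + 7580) = 1/6320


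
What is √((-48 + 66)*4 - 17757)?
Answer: 3*I*√1965 ≈ 132.98*I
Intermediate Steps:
√((-48 + 66)*4 - 17757) = √(18*4 - 17757) = √(72 - 17757) = √(-17685) = 3*I*√1965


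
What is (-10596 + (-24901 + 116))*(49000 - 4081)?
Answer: -1589279139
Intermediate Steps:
(-10596 + (-24901 + 116))*(49000 - 4081) = (-10596 - 24785)*44919 = -35381*44919 = -1589279139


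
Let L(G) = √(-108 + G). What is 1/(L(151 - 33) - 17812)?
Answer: -8906/158633667 - √10/317267334 ≈ -5.6152e-5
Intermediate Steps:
1/(L(151 - 33) - 17812) = 1/(√(-108 + (151 - 33)) - 17812) = 1/(√(-108 + 118) - 17812) = 1/(√10 - 17812) = 1/(-17812 + √10)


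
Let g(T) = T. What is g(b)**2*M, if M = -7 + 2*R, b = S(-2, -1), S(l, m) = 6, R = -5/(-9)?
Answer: -212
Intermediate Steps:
R = 5/9 (R = -5*(-1/9) = 5/9 ≈ 0.55556)
b = 6
M = -53/9 (M = -7 + 2*(5/9) = -7 + 10/9 = -53/9 ≈ -5.8889)
g(b)**2*M = 6**2*(-53/9) = 36*(-53/9) = -212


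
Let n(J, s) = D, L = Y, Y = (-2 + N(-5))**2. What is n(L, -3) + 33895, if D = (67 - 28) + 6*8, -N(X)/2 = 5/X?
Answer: 33982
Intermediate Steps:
N(X) = -10/X
D = 87 (D = 39 + 48 = 87)
Y = 0 (Y = (-2 - 10/(-5))**2 = (-2 - 10*(-1/5))**2 = (-2 + 2)**2 = 0**2 = 0)
L = 0
n(J, s) = 87
n(L, -3) + 33895 = 87 + 33895 = 33982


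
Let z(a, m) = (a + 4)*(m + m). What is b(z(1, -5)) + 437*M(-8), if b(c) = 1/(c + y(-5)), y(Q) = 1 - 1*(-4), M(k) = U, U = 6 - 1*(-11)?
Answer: 334304/45 ≈ 7429.0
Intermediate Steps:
U = 17 (U = 6 + 11 = 17)
M(k) = 17
y(Q) = 5 (y(Q) = 1 + 4 = 5)
z(a, m) = 2*m*(4 + a) (z(a, m) = (4 + a)*(2*m) = 2*m*(4 + a))
b(c) = 1/(5 + c) (b(c) = 1/(c + 5) = 1/(5 + c))
b(z(1, -5)) + 437*M(-8) = 1/(5 + 2*(-5)*(4 + 1)) + 437*17 = 1/(5 + 2*(-5)*5) + 7429 = 1/(5 - 50) + 7429 = 1/(-45) + 7429 = -1/45 + 7429 = 334304/45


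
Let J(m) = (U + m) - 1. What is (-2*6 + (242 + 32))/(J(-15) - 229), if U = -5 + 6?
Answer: -131/122 ≈ -1.0738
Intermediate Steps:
U = 1
J(m) = m (J(m) = (1 + m) - 1 = m)
(-2*6 + (242 + 32))/(J(-15) - 229) = (-2*6 + (242 + 32))/(-15 - 229) = (-12 + 274)/(-244) = 262*(-1/244) = -131/122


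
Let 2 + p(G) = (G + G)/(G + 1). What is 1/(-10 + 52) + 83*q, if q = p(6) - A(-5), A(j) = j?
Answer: 16435/42 ≈ 391.31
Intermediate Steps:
p(G) = -2 + 2*G/(1 + G) (p(G) = -2 + (G + G)/(G + 1) = -2 + (2*G)/(1 + G) = -2 + 2*G/(1 + G))
q = 33/7 (q = -2/(1 + 6) - 1*(-5) = -2/7 + 5 = 33/7 ≈ 4.7143)
1/(-10 + 52) + 83*q = 1/(-10 + 52) + 83*(33/7) = 1/42 + 2739/7 = 16435/42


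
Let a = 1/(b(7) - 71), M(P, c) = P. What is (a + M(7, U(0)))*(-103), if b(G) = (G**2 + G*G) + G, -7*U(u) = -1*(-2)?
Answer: -24617/34 ≈ -724.03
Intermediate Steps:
U(u) = -2/7 (U(u) = -(-1)*(-2)/7 = -1/7*2 = -2/7)
b(G) = G + 2*G**2 (b(G) = (G**2 + G**2) + G = 2*G**2 + G = G + 2*G**2)
a = 1/34 (a = 1/(7*(1 + 2*7) - 71) = 1/(7*(1 + 14) - 71) = 1/(7*15 - 71) = 1/(105 - 71) = 1/34 ≈ 0.029412)
(a + M(7, U(0)))*(-103) = (1/34 + 7)*(-103) = (239/34)*(-103) = -24617/34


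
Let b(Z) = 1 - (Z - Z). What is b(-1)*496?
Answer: 496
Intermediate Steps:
b(Z) = 1 (b(Z) = 1 - 1*0 = 1 + 0 = 1)
b(-1)*496 = 1*496 = 496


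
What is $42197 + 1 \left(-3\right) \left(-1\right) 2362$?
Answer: $49283$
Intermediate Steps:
$42197 + 1 \left(-3\right) \left(-1\right) 2362 = 42197 + \left(-3\right) \left(-1\right) 2362 = 42197 + 3 \cdot 2362 = 42197 + 7086 = 49283$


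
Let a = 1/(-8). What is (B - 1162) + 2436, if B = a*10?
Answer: 5091/4 ≈ 1272.8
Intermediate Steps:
a = -⅛ ≈ -0.12500
B = -5/4 (B = -⅛*10 = -5/4 ≈ -1.2500)
(B - 1162) + 2436 = (-5/4 - 1162) + 2436 = -4653/4 + 2436 = 5091/4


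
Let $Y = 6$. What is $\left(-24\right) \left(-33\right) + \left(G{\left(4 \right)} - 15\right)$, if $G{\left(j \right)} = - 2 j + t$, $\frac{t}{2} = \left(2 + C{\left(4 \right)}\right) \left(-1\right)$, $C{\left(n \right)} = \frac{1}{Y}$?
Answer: $\frac{2294}{3} \approx 764.67$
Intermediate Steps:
$C{\left(n \right)} = \frac{1}{6}$
$t = - \frac{13}{3}$ ($t = 2 \left(2 + \frac{1}{6}\right) \left(-1\right) = 2 \cdot \frac{13}{6} \left(-1\right) = 2 \left(- \frac{13}{6}\right) = - \frac{13}{3} \approx -4.3333$)
$G{\left(j \right)} = - \frac{13}{3} - 2 j$ ($G{\left(j \right)} = - 2 j - \frac{13}{3} = - \frac{13}{3} - 2 j$)
$\left(-24\right) \left(-33\right) + \left(G{\left(4 \right)} - 15\right) = \left(-24\right) \left(-33\right) - \frac{82}{3} = 792 - \frac{82}{3} = \frac{2294}{3}$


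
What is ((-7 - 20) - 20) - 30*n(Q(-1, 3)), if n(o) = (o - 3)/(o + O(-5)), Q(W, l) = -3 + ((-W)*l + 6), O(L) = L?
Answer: -137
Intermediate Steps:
Q(W, l) = 3 - W*l (Q(W, l) = -3 + (-W*l + 6) = -3 + (6 - W*l) = 3 - W*l)
n(o) = (-3 + o)/(-5 + o) (n(o) = (o - 3)/(o - 5) = (-3 + o)/(-5 + o))
((-7 - 20) - 20) - 30*n(Q(-1, 3)) = ((-7 - 20) - 20) - 30*(-3 + (3 - 1*(-1)*3))/(-5 + (3 - 1*(-1)*3)) = (-27 - 20) - 30*(-3 + (3 + 3))/(-5 + (3 + 3)) = -47 - 30*(-3 + 6)/(-5 + 6) = -47 - 30*3/1 = -47 - 30*3 = -47 - 90 = -137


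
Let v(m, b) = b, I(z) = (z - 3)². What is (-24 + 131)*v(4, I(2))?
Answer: 107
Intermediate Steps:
I(z) = (-3 + z)²
(-24 + 131)*v(4, I(2)) = (-24 + 131)*(-3 + 2)² = 107*(-1)² = 107*1 = 107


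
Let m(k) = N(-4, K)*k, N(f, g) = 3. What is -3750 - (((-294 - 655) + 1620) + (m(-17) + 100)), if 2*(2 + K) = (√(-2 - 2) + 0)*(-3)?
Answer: -4470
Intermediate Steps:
K = -2 - 3*I (K = -2 + ((√(-2 - 2) + 0)*(-3))/2 = -2 + ((√(-4) + 0)*(-3))/2 = -2 + ((2*I + 0)*(-3))/2 = -2 + ((2*I)*(-3))/2 = -2 + (-6*I)/2 = -2 - 3*I ≈ -2.0 - 3.0*I)
m(k) = 3*k
-3750 - (((-294 - 655) + 1620) + (m(-17) + 100)) = -3750 - (((-294 - 655) + 1620) + (3*(-17) + 100)) = -3750 - ((-949 + 1620) + (-51 + 100)) = -3750 - (671 + 49) = -3750 - 1*720 = -3750 - 720 = -4470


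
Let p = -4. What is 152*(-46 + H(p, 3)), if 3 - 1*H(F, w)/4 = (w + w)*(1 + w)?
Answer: -19760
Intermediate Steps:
H(F, w) = 12 - 8*w*(1 + w) (H(F, w) = 12 - 4*(w + w)*(1 + w) = 12 - 4*2*w*(1 + w) = 12 - 8*w*(1 + w))
152*(-46 + H(p, 3)) = 152*(-46 + (12 - 8*3 - 8*3²)) = 152*(-46 + (12 - 24 - 8*9)) = 152*(-46 + (12 - 24 - 72)) = 152*(-46 - 84) = 152*(-130) = -19760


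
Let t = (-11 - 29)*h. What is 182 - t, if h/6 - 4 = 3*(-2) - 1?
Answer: -538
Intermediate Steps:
h = -18 (h = 24 + 6*(3*(-2) - 1) = 24 + 6*(-6 - 1) = 24 + 6*(-7) = 24 - 42 = -18)
t = 720 (t = (-11 - 29)*(-18) = -40*(-18) = 720)
182 - t = 182 - 1*720 = 182 - 720 = -538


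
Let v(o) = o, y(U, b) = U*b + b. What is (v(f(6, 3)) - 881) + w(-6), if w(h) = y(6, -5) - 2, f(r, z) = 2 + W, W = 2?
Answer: -914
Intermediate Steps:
y(U, b) = b + U*b
f(r, z) = 4 (f(r, z) = 2 + 2 = 4)
w(h) = -37 (w(h) = -5*(1 + 6) - 2 = -5*7 - 2 = -35 - 2 = -37)
(v(f(6, 3)) - 881) + w(-6) = (4 - 881) - 37 = -877 - 37 = -914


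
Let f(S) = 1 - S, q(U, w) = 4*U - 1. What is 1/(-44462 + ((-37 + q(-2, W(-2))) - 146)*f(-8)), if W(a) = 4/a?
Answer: -1/46190 ≈ -2.1650e-5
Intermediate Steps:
q(U, w) = -1 + 4*U
1/(-44462 + ((-37 + q(-2, W(-2))) - 146)*f(-8)) = 1/(-44462 + ((-37 + (-1 + 4*(-2))) - 146)*(1 - 1*(-8))) = 1/(-44462 + ((-37 + (-1 - 8)) - 146)*(1 + 8)) = 1/(-44462 + ((-37 - 9) - 146)*9) = 1/(-44462 + (-46 - 146)*9) = 1/(-44462 - 192*9) = 1/(-44462 - 1728) = 1/(-46190) = -1/46190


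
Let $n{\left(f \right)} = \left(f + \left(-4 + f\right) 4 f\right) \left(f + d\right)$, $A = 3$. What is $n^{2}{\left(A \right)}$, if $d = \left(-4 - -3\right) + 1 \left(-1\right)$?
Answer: $81$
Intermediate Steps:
$d = -2$ ($d = \left(-4 + 3\right) - 1 = -1 - 1 = -2$)
$n{\left(f \right)} = \left(-2 + f\right) \left(f + f \left(-16 + 4 f\right)\right)$ ($n{\left(f \right)} = \left(f + \left(-4 + f\right) 4 f\right) \left(f - 2\right) = \left(f + \left(-16 + 4 f\right) f\right) \left(-2 + f\right) = \left(f + f \left(-16 + 4 f\right)\right) \left(-2 + f\right) = \left(-2 + f\right) \left(f + f \left(-16 + 4 f\right)\right)$)
$n^{2}{\left(A \right)} = \left(3 \left(30 - 69 + 4 \cdot 3^{2}\right)\right)^{2} = \left(3 \left(30 - 69 + 4 \cdot 9\right)\right)^{2} = \left(3 \left(30 - 69 + 36\right)\right)^{2} = \left(3 \left(-3\right)\right)^{2} = \left(-9\right)^{2} = 81$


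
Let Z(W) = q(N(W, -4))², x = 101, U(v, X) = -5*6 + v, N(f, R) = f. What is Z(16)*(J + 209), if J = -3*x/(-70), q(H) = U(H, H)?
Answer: 209062/5 ≈ 41812.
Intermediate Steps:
U(v, X) = -30 + v
q(H) = -30 + H
J = 303/70 (J = -303/(-70) = -303*(-1)/70 = -3*(-101/70) = 303/70 ≈ 4.3286)
Z(W) = (-30 + W)²
Z(16)*(J + 209) = (-30 + 16)²*(303/70 + 209) = (-14)²*(14933/70) = 196*(14933/70) = 209062/5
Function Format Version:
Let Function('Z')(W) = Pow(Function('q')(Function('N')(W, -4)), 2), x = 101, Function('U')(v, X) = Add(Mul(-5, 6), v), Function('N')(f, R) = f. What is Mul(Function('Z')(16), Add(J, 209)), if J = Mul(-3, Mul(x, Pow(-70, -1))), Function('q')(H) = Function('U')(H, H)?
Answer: Rational(209062, 5) ≈ 41812.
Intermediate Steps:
Function('U')(v, X) = Add(-30, v)
Function('q')(H) = Add(-30, H)
J = Rational(303, 70) (J = Mul(-3, Mul(101, Pow(-70, -1))) = Mul(-3, Mul(101, Rational(-1, 70))) = Mul(-3, Rational(-101, 70)) = Rational(303, 70) ≈ 4.3286)
Function('Z')(W) = Pow(Add(-30, W), 2)
Mul(Function('Z')(16), Add(J, 209)) = Mul(Pow(Add(-30, 16), 2), Add(Rational(303, 70), 209)) = Mul(Pow(-14, 2), Rational(14933, 70)) = Mul(196, Rational(14933, 70)) = Rational(209062, 5)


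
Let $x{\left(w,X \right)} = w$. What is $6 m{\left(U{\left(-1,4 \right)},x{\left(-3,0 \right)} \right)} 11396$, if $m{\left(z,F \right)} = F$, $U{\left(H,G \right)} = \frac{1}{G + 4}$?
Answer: $-205128$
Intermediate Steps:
$U{\left(H,G \right)} = \frac{1}{4 + G}$
$6 m{\left(U{\left(-1,4 \right)},x{\left(-3,0 \right)} \right)} 11396 = 6 \left(-3\right) 11396 = \left(-18\right) 11396 = -205128$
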